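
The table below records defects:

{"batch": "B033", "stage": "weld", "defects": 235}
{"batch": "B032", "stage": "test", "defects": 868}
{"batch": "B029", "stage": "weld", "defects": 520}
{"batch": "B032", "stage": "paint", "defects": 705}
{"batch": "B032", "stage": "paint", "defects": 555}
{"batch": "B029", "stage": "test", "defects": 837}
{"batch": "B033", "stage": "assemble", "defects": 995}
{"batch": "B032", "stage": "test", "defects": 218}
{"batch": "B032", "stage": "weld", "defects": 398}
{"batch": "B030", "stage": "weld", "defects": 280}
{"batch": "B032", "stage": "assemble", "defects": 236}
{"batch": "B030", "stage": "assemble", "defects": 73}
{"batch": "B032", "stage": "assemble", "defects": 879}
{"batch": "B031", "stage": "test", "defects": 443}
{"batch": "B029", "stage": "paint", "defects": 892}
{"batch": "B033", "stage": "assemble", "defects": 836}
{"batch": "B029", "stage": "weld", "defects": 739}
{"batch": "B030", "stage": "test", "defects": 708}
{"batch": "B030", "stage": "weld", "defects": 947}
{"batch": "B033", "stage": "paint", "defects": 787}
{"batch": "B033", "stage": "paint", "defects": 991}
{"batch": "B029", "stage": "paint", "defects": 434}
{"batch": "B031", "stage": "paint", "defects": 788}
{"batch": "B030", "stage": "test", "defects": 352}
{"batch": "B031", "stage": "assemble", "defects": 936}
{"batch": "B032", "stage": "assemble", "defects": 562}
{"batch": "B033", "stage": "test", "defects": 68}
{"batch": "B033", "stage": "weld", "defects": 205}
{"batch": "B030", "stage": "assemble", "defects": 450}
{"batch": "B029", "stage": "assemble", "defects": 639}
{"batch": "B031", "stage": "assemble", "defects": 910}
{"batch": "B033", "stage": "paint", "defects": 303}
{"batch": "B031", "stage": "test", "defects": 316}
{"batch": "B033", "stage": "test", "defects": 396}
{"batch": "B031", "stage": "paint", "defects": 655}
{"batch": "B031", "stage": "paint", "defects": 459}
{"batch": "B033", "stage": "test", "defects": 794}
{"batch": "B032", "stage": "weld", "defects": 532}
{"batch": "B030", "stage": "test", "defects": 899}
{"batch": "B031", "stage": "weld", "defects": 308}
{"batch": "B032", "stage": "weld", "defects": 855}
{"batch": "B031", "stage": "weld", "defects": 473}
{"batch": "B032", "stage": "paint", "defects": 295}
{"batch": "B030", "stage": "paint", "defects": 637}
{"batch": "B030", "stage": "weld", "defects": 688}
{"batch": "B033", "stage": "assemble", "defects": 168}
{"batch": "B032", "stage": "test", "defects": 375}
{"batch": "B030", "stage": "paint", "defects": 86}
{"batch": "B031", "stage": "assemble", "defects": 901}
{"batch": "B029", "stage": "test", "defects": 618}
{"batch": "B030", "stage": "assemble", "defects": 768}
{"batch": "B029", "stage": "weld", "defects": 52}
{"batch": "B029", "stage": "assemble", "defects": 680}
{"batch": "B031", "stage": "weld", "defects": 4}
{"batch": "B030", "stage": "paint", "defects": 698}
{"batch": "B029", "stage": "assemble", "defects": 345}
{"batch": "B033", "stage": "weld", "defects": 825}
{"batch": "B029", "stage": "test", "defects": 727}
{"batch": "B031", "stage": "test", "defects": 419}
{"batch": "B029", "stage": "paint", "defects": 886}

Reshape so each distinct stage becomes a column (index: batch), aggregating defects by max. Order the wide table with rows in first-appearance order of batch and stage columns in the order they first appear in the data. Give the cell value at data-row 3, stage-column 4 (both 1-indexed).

680

With rows in first-appearance order of batch, row 3 is batch=B029. stage columns in first-appearance order: weld, test, paint, assemble; column 4 is assemble.
Long rows with batch=B029, stage=assemble: max(639, 680, 345) = 680.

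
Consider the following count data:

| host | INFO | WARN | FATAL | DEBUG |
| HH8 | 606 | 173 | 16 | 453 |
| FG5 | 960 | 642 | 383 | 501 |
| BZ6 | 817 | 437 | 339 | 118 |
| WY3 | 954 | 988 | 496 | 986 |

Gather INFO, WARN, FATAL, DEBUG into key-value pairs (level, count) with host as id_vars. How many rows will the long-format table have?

16

4 host values × 4 melted columns = 16 rows.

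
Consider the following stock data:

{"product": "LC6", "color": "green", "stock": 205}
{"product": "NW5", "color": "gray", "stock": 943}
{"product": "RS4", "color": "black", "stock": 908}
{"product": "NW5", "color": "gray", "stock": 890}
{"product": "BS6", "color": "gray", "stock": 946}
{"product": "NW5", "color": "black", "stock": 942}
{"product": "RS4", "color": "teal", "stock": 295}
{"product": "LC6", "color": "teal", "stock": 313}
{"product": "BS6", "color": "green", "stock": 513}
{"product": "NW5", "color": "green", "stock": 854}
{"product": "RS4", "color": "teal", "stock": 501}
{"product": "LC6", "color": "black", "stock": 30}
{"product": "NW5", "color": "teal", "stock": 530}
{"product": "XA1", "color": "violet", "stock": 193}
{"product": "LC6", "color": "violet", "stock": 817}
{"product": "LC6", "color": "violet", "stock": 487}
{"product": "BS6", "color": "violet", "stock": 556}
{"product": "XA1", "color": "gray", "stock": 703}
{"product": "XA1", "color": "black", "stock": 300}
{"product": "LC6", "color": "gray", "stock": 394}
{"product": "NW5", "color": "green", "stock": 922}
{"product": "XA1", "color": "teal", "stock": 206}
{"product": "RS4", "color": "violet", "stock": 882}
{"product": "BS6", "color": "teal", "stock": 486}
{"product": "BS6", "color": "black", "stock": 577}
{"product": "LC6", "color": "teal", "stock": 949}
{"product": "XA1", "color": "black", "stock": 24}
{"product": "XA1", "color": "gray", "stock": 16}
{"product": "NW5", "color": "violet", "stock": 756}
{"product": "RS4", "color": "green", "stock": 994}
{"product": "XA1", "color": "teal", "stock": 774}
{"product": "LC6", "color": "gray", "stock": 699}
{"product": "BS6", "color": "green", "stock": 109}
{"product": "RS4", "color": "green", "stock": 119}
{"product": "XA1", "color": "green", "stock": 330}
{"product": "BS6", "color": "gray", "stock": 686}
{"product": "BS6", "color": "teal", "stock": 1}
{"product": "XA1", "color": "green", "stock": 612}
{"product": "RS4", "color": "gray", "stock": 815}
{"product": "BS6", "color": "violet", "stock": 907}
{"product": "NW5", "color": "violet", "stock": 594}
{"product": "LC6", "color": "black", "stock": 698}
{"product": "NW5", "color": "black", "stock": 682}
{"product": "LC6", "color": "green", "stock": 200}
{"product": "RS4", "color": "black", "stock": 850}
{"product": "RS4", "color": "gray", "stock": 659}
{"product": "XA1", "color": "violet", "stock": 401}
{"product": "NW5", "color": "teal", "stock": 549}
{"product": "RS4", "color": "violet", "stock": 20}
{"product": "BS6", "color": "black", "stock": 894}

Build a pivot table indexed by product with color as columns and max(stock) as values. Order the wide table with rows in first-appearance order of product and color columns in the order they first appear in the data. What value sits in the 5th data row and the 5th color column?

With rows in first-appearance order of product, row 5 is product=XA1. color columns in first-appearance order: green, gray, black, teal, violet; column 5 is violet.
Long rows with product=XA1, color=violet: max(193, 401) = 401.

401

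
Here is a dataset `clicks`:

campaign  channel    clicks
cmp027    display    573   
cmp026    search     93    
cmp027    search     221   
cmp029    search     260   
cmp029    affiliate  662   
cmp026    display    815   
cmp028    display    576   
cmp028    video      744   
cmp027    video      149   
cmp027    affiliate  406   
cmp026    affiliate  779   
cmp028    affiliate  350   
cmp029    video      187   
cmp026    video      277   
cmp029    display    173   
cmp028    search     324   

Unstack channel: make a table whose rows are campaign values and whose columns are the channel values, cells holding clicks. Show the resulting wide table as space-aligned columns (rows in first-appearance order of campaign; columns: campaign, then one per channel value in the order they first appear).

Columns: campaign plus the 4 distinct channel values (display, search, affiliate, video).
For example, row cmp027 column display takes clicks=573 from the long row (cmp027, display).

campaign  display  search  affiliate  video
cmp027    573      221     406        149  
cmp026    815      93      779        277  
cmp029    173      260     662        187  
cmp028    576      324     350        744  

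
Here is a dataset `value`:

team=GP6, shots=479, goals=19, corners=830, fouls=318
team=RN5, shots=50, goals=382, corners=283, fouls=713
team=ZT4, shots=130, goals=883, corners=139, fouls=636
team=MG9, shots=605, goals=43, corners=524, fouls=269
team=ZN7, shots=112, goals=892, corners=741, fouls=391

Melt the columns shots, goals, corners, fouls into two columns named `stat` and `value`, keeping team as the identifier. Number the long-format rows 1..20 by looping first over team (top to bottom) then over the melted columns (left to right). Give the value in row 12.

636

20 rows total (5 × 4). Row 12: index ⌊(12-1)/4⌋ = 2 into team → ZT4; (12-1) mod 4 = 3 into the melted columns → fouls.
So row 12 is (ZT4, fouls, 636); value = 636.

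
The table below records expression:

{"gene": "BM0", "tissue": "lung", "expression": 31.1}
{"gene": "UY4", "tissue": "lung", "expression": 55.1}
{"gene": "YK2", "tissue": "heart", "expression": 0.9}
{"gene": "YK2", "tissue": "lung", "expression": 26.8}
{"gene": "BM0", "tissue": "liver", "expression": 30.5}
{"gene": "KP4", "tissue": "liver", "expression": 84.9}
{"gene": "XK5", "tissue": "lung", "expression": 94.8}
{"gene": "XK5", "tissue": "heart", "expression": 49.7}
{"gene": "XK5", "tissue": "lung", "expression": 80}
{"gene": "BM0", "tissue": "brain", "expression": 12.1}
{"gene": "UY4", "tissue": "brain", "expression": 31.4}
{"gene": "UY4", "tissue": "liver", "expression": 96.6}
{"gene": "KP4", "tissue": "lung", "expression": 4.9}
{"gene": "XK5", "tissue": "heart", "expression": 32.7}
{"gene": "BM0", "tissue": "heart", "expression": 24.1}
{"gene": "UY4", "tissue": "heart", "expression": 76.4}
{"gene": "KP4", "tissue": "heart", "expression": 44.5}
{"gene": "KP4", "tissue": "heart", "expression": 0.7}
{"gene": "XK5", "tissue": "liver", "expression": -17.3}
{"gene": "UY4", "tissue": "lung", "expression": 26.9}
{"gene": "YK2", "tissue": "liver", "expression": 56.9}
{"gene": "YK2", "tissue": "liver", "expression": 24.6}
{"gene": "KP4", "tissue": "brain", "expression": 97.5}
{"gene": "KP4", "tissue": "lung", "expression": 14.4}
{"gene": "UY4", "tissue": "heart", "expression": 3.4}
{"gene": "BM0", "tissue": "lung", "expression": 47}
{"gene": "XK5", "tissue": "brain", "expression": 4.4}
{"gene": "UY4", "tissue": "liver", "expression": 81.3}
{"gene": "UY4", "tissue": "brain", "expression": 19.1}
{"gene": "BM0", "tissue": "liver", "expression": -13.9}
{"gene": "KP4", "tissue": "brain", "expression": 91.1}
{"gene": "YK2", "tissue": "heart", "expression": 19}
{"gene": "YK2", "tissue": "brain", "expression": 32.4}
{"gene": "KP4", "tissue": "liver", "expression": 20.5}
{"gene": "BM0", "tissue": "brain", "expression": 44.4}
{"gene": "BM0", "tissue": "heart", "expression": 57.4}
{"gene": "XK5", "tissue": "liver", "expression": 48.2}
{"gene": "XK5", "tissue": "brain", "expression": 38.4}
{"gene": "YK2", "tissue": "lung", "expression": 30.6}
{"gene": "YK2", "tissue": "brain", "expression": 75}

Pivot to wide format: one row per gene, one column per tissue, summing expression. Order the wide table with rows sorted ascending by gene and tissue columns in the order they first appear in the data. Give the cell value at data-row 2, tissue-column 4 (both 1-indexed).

188.6

With rows sorted ascending by gene, row 2 is gene=KP4. tissue columns in first-appearance order: lung, heart, liver, brain; column 4 is brain.
Long rows with gene=KP4, tissue=brain: 97.5 + 91.1 = 188.6.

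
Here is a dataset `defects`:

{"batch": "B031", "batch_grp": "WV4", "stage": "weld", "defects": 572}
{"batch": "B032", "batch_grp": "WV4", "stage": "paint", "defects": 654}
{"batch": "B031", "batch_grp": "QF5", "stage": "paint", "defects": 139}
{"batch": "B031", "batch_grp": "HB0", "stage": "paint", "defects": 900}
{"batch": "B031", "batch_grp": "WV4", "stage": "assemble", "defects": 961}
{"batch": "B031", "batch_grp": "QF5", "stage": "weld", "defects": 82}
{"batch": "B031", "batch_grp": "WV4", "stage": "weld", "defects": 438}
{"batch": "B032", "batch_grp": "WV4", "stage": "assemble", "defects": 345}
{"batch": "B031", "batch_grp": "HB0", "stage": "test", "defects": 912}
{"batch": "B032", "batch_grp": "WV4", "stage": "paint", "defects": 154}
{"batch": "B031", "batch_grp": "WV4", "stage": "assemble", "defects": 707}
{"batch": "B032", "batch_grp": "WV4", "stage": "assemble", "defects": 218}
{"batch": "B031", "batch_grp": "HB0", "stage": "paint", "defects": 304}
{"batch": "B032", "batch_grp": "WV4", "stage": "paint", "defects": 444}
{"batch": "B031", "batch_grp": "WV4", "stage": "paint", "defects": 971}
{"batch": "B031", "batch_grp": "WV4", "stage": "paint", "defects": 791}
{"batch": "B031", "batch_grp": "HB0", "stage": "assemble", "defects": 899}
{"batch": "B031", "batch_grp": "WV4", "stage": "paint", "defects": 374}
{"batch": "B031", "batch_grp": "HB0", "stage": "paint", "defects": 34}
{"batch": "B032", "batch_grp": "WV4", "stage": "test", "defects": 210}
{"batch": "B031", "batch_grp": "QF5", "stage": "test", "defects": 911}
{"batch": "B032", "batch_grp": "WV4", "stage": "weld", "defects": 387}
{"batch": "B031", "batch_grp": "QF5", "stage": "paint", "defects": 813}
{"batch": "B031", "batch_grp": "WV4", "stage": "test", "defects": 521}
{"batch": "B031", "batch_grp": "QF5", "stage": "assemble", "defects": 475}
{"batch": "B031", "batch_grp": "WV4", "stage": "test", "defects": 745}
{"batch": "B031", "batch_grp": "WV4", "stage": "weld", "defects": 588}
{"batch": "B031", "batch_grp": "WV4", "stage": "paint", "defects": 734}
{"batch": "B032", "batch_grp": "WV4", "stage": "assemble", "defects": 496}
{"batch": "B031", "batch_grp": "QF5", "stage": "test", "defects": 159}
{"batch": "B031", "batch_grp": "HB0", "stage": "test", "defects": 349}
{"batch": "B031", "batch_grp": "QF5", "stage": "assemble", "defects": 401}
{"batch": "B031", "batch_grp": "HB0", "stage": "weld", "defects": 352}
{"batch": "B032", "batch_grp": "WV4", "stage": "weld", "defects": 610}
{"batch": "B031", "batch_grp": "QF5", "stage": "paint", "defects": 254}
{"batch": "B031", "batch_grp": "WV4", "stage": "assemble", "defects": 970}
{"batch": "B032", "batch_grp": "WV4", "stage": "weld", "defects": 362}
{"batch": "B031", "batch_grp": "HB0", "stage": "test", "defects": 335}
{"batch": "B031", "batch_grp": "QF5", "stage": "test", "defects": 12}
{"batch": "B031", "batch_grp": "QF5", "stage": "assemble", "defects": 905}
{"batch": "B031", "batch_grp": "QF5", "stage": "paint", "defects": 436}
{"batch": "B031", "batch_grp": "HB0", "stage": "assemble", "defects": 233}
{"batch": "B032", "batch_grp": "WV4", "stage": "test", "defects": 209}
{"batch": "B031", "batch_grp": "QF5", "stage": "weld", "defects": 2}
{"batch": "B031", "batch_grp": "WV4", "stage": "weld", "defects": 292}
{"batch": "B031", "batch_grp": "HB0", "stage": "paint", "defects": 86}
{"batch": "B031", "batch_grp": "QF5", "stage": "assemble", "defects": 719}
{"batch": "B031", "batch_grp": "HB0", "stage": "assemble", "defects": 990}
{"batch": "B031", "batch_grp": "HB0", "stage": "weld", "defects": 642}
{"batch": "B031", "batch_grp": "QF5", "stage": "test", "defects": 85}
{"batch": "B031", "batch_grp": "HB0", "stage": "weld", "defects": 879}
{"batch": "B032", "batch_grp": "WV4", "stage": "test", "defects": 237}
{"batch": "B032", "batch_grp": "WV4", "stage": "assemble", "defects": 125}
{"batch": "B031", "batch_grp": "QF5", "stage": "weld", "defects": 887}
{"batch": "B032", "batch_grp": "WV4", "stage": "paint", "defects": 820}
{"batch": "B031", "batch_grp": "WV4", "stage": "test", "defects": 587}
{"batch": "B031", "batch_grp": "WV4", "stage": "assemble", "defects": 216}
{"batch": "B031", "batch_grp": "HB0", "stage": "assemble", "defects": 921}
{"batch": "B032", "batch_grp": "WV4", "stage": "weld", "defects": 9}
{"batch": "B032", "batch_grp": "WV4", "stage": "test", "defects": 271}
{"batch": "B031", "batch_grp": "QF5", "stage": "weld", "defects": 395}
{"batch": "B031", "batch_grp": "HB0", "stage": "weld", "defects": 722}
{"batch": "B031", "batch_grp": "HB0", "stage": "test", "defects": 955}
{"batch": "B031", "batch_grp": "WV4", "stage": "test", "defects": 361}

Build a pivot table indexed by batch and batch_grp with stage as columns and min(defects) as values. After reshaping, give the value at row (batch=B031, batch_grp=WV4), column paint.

Rows with batch=B031, batch_grp=WV4 and stage=paint: defects values are 971, 791, 374, 734.
min(971, 791, 374, 734) = 374.

374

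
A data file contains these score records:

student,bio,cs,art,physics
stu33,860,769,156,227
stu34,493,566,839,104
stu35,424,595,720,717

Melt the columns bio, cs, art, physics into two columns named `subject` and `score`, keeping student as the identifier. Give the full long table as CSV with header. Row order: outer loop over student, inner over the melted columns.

Each (student, column) pair becomes one row: 3 × 4 = 12 rows.
For example, (stu33, bio) → score=860.

student,subject,score
stu33,bio,860
stu33,cs,769
stu33,art,156
stu33,physics,227
stu34,bio,493
stu34,cs,566
stu34,art,839
stu34,physics,104
stu35,bio,424
stu35,cs,595
stu35,art,720
stu35,physics,717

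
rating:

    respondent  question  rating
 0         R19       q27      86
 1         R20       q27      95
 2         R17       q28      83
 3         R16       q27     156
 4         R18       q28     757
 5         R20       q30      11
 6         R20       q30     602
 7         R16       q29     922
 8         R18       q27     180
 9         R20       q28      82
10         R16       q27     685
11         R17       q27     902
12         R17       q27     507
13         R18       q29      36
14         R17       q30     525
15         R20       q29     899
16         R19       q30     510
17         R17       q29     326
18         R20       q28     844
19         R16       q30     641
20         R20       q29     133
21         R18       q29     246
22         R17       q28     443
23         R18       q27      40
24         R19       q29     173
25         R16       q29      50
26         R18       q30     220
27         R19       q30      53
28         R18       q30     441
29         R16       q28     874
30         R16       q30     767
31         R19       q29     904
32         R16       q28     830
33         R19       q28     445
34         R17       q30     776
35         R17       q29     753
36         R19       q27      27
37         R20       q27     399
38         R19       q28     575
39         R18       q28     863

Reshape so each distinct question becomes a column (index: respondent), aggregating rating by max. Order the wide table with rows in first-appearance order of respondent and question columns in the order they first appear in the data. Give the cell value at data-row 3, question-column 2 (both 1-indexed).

443

With rows in first-appearance order of respondent, row 3 is respondent=R17. question columns in first-appearance order: q27, q28, q30, q29; column 2 is q28.
Long rows with respondent=R17, question=q28: max(83, 443) = 443.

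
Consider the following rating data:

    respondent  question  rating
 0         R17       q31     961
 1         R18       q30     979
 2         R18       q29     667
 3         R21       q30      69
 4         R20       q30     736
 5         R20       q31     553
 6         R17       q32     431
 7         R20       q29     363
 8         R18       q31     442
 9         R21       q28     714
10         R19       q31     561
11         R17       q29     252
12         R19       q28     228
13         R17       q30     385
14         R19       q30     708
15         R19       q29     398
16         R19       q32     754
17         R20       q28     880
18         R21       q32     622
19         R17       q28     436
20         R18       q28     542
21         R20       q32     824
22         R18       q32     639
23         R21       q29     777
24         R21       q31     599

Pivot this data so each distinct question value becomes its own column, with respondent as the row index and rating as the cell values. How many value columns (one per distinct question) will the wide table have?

5 distinct question values: q28, q29, q30, q31, q32.

5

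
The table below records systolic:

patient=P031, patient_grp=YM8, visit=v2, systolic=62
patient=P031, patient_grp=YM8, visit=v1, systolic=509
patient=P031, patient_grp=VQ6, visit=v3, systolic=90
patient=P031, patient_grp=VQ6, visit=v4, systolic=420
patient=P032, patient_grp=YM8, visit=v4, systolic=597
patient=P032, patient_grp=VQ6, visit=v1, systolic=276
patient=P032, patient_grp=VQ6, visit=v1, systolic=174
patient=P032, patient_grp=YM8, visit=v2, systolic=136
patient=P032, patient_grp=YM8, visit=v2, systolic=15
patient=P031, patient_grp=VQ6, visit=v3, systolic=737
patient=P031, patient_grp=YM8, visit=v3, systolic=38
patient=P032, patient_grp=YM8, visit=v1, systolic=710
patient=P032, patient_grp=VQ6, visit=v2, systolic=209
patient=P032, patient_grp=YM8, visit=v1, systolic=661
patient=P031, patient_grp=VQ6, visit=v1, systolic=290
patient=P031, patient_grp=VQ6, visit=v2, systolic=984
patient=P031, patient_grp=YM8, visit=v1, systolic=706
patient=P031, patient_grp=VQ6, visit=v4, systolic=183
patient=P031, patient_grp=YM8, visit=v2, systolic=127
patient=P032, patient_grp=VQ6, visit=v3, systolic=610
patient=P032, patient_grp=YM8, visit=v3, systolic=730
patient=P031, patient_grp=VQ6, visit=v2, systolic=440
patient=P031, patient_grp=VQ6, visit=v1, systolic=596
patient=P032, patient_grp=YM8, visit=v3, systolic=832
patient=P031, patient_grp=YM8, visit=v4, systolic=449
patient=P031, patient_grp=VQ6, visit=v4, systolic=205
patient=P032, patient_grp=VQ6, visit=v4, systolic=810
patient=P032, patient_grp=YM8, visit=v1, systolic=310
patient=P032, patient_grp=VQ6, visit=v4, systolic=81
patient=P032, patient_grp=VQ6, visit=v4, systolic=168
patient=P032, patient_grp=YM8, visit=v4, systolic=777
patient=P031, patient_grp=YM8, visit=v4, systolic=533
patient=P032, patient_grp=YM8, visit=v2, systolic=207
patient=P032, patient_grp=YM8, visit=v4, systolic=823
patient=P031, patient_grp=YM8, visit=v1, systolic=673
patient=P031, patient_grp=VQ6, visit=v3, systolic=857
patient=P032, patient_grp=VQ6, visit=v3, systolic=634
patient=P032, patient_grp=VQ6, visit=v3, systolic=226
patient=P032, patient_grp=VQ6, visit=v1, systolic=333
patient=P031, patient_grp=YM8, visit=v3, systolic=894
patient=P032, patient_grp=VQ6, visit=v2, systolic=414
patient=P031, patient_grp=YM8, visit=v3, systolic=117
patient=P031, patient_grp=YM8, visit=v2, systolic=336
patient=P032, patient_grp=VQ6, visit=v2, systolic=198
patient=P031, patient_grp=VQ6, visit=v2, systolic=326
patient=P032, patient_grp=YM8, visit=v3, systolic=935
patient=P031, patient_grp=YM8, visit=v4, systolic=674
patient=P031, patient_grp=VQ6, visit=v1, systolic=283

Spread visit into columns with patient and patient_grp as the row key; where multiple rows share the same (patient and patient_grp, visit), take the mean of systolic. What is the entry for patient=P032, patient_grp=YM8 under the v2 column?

Rows with patient=P032, patient_grp=YM8 and visit=v2: systolic values are 136, 15, 207.
(136 + 15 + 207) / 3 = 119.33.

119.33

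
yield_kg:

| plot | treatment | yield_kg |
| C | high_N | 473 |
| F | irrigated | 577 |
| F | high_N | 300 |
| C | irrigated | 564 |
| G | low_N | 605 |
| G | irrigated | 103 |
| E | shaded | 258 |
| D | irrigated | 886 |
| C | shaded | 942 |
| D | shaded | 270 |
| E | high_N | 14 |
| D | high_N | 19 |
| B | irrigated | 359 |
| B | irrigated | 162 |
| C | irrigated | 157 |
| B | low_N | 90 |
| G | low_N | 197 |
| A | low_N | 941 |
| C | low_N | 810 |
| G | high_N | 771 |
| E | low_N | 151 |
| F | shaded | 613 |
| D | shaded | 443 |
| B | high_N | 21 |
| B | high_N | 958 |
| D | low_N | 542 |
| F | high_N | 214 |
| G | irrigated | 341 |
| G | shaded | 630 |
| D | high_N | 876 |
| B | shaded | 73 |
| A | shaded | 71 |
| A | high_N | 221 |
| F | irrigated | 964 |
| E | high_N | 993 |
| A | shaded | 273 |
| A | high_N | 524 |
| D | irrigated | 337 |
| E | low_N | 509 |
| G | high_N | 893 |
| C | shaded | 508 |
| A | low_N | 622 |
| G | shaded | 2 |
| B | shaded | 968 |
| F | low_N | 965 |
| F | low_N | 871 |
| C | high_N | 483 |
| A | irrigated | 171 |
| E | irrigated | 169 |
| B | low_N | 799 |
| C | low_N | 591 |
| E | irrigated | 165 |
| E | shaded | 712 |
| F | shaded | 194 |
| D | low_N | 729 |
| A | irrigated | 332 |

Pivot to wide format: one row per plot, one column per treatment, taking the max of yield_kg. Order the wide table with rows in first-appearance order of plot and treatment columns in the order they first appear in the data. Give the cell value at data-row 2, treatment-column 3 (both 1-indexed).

965

With rows in first-appearance order of plot, row 2 is plot=F. treatment columns in first-appearance order: high_N, irrigated, low_N, shaded; column 3 is low_N.
Long rows with plot=F, treatment=low_N: max(965, 871) = 965.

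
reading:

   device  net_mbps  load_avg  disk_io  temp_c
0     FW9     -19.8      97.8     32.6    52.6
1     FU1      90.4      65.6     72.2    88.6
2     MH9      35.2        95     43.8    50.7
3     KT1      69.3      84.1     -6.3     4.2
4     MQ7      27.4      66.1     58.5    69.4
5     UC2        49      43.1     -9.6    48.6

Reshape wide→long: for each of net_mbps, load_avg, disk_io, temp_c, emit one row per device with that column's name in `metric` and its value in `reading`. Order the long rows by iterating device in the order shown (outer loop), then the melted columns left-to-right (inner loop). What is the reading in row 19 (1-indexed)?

24 rows total (6 × 4). Row 19: index ⌊(19-1)/4⌋ = 4 into device → MQ7; (19-1) mod 4 = 2 into the melted columns → disk_io.
So row 19 is (MQ7, disk_io, 58.5); reading = 58.5.

58.5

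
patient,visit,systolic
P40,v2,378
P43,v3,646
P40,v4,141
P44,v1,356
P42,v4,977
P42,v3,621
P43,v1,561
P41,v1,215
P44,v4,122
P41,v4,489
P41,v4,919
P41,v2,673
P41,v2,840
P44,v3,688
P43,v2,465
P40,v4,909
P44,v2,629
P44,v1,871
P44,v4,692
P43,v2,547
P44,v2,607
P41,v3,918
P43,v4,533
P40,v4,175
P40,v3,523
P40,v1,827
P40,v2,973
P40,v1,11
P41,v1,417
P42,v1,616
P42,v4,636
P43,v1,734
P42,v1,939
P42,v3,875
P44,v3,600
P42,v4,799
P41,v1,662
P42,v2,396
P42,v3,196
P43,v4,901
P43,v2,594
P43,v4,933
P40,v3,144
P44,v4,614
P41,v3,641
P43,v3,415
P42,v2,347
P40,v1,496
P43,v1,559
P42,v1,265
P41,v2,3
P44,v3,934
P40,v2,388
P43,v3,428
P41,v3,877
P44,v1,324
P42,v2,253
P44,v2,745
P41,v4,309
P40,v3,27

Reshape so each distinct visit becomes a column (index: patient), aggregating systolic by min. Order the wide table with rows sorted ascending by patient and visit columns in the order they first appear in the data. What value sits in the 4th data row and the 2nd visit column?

415

With rows sorted ascending by patient, row 4 is patient=P43. visit columns in first-appearance order: v2, v3, v4, v1; column 2 is v3.
Long rows with patient=P43, visit=v3: min(646, 415, 428) = 415.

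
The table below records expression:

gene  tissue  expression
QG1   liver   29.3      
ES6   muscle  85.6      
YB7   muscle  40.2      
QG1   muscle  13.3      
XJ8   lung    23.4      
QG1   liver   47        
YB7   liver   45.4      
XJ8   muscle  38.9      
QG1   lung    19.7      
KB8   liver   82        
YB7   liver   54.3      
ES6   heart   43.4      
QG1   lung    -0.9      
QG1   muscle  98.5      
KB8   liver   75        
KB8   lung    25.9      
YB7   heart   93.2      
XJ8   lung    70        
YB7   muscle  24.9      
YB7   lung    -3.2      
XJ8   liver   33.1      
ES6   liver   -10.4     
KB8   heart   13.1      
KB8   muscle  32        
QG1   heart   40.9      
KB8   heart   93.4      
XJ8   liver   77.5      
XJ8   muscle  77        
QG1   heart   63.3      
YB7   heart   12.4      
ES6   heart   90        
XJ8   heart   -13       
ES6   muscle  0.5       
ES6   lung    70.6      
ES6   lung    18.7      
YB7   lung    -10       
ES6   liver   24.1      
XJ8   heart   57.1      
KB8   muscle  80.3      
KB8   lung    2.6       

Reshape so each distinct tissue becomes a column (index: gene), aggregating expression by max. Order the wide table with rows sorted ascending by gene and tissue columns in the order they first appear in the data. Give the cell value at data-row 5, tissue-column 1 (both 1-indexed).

With rows sorted ascending by gene, row 5 is gene=YB7. tissue columns in first-appearance order: liver, muscle, lung, heart; column 1 is liver.
Long rows with gene=YB7, tissue=liver: max(45.4, 54.3) = 54.3.

54.3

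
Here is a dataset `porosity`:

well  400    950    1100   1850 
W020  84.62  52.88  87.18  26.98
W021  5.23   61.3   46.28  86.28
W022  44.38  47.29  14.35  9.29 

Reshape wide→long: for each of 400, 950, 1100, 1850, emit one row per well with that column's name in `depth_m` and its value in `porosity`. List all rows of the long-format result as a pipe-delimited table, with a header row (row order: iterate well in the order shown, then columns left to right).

| well | depth_m | porosity |
| W020 | 400 | 84.62 |
| W020 | 950 | 52.88 |
| W020 | 1100 | 87.18 |
| W020 | 1850 | 26.98 |
| W021 | 400 | 5.23 |
| W021 | 950 | 61.3 |
| W021 | 1100 | 46.28 |
| W021 | 1850 | 86.28 |
| W022 | 400 | 44.38 |
| W022 | 950 | 47.29 |
| W022 | 1100 | 14.35 |
| W022 | 1850 | 9.29 |

Each (well, column) pair becomes one row: 3 × 4 = 12 rows.
For example, (W020, 400) → porosity=84.62.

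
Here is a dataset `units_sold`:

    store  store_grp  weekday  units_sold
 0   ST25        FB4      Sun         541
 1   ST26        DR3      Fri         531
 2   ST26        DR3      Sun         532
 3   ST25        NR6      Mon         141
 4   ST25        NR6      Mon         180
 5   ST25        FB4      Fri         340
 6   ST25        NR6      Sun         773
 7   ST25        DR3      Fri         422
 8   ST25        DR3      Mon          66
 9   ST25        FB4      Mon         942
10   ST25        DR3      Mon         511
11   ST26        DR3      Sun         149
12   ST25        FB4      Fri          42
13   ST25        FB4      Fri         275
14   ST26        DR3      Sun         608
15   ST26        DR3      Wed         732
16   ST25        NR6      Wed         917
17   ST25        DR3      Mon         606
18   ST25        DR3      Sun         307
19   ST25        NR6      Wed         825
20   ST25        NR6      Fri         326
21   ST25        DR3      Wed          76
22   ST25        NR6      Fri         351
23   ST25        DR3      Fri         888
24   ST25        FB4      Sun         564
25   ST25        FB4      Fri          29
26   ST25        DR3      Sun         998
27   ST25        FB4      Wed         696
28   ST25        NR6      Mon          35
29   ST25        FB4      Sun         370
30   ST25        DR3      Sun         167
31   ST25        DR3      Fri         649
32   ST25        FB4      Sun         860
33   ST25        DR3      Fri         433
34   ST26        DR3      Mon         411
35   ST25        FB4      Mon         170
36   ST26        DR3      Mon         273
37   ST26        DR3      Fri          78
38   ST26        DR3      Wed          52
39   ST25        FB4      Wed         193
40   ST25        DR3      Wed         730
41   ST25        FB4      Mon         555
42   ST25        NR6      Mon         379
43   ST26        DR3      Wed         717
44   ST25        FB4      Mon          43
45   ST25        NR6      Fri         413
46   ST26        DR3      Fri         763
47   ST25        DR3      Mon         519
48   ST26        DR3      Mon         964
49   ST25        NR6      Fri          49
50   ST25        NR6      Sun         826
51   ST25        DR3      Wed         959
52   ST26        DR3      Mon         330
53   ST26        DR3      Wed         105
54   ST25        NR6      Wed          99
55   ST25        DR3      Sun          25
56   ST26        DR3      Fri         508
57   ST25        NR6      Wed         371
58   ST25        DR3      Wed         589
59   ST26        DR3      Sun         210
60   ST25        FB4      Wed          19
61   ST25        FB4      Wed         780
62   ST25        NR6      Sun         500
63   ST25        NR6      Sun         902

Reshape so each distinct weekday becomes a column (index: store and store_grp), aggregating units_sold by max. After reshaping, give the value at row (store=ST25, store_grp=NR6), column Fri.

Rows with store=ST25, store_grp=NR6 and weekday=Fri: units_sold values are 326, 351, 413, 49.
max(326, 351, 413, 49) = 413.

413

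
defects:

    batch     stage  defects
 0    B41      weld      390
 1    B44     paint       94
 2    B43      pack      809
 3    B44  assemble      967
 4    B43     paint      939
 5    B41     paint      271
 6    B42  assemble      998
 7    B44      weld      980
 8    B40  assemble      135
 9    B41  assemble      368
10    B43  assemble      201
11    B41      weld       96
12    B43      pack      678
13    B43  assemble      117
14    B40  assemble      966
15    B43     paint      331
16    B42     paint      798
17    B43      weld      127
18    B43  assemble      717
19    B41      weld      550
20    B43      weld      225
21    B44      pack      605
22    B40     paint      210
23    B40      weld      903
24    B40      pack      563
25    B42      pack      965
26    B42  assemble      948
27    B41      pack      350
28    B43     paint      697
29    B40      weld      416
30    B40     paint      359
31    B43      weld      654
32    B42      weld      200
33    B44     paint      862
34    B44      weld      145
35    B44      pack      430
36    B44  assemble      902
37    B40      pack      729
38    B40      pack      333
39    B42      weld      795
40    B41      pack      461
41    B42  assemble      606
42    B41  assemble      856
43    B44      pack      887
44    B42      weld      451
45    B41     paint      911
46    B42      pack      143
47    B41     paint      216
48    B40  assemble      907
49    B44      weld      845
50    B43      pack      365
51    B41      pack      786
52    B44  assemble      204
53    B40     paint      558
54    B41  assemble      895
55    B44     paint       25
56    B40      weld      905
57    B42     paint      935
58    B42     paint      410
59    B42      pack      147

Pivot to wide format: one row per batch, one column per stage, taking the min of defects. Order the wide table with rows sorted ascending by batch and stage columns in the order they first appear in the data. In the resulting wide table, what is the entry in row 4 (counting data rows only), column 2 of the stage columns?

331

With rows sorted ascending by batch, row 4 is batch=B43. stage columns in first-appearance order: weld, paint, pack, assemble; column 2 is paint.
Long rows with batch=B43, stage=paint: min(939, 331, 697) = 331.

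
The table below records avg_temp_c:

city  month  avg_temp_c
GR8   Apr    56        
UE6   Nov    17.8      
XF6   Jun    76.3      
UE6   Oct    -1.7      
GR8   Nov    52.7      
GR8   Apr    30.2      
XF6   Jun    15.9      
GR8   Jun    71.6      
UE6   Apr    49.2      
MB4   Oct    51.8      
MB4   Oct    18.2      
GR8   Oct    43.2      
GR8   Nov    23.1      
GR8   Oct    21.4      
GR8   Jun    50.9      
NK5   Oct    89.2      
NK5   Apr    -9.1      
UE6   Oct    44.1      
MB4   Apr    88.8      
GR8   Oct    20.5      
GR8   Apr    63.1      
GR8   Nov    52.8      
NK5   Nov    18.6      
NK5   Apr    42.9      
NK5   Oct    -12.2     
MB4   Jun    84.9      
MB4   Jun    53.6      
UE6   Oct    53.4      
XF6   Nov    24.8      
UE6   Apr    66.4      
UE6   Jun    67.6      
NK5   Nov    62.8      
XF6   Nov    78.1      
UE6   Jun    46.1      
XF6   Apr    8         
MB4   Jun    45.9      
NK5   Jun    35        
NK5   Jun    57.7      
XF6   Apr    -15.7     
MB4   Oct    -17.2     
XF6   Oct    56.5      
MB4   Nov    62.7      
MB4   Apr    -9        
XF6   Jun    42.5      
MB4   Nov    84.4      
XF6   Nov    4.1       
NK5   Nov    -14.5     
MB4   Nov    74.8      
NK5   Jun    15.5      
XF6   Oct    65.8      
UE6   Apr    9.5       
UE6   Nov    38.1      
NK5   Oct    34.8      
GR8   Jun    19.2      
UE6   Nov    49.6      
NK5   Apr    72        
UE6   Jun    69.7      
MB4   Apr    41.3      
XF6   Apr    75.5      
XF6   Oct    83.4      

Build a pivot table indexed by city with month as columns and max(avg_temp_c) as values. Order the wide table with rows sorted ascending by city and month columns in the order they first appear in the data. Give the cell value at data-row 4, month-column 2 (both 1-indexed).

49.6

With rows sorted ascending by city, row 4 is city=UE6. month columns in first-appearance order: Apr, Nov, Jun, Oct; column 2 is Nov.
Long rows with city=UE6, month=Nov: max(17.8, 38.1, 49.6) = 49.6.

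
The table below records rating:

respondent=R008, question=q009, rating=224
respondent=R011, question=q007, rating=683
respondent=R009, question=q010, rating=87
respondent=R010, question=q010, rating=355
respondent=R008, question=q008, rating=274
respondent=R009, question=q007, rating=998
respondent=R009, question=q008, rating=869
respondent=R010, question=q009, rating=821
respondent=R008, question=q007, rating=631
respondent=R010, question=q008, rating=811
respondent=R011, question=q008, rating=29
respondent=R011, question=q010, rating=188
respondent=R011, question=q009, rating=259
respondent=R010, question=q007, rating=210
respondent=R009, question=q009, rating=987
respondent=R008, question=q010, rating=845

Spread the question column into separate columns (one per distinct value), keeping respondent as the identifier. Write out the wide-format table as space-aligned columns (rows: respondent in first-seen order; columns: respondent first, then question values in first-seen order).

Columns: respondent plus the 4 distinct question values (q009, q007, q010, q008).
For example, row R008 column q009 takes rating=224 from the long row (R008, q009).

respondent  q009  q007  q010  q008
R008        224   631   845   274 
R011        259   683   188   29  
R009        987   998   87    869 
R010        821   210   355   811 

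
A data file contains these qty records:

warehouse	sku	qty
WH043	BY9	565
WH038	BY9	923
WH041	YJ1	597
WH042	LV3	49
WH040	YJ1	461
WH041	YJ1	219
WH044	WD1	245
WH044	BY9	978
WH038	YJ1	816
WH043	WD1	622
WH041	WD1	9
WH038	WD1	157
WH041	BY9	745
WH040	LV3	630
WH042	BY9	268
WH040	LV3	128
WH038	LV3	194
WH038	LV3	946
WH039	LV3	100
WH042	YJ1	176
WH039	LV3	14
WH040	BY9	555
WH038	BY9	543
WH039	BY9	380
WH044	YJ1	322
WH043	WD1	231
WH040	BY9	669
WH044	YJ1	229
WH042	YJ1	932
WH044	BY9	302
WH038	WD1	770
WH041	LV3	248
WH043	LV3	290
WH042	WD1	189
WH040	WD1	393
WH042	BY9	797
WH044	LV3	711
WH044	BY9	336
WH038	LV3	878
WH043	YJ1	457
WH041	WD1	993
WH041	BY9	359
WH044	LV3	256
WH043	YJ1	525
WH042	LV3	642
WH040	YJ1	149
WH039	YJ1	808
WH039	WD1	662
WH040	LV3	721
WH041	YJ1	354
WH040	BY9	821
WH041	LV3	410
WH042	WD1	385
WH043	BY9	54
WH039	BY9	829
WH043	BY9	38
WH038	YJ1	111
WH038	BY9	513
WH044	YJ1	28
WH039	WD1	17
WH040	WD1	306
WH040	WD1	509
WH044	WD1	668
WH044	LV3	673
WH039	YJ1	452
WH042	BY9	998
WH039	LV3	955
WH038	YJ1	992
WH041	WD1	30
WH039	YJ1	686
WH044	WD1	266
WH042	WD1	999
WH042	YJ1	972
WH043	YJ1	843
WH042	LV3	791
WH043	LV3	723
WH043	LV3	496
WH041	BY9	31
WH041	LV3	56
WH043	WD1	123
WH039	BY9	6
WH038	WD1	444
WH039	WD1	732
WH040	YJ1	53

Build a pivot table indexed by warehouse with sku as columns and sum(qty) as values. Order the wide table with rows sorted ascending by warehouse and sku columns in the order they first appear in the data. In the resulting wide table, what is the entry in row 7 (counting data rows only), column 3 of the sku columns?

With rows sorted ascending by warehouse, row 7 is warehouse=WH044. sku columns in first-appearance order: BY9, YJ1, LV3, WD1; column 3 is LV3.
Long rows with warehouse=WH044, sku=LV3: 711 + 256 + 673 = 1640.

1640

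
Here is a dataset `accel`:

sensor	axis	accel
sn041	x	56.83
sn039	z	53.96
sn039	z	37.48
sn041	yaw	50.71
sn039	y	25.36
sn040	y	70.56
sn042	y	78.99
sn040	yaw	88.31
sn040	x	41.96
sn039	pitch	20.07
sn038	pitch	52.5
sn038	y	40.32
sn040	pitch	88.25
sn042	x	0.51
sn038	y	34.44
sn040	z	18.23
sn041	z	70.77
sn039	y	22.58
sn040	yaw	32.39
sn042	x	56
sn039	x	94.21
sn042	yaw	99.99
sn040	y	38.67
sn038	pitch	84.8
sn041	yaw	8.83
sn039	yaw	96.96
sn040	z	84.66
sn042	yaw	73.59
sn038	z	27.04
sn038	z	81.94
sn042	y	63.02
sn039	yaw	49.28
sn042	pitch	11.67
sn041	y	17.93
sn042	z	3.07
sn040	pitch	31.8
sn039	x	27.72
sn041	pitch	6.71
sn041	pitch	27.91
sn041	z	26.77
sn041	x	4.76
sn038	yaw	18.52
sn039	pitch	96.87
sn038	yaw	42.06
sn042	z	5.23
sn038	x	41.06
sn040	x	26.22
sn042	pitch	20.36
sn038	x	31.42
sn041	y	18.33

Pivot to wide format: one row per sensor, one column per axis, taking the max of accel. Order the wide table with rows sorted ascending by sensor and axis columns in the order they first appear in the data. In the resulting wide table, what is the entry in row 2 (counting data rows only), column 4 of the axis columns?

With rows sorted ascending by sensor, row 2 is sensor=sn039. axis columns in first-appearance order: x, z, yaw, y, pitch; column 4 is y.
Long rows with sensor=sn039, axis=y: max(25.36, 22.58) = 25.36.

25.36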